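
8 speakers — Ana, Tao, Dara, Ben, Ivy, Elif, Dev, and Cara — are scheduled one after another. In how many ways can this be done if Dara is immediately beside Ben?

Place the 6 others and the Dara-Ben pair as 7 objects in a line; the pair has 2 internal arrangements.
So the count is 2·(7)! = 10080.

10080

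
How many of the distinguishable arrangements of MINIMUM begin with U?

With the first slot taken by U, it remains to arrange the other 6 letters (MINIMM).
Those 6 letters have I appearing twice and M appearing 3 times, giving (6)!/(3!·2!) = 60.

60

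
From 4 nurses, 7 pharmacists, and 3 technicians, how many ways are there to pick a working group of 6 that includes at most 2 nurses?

Split by how many nurses are chosen (0 through 2).
Sum: C(4,0)·C(10,6) + C(4,1)·C(10,5) + C(4,2)·C(10,4) = 210 + 1008 + 1260 = 2478.

2478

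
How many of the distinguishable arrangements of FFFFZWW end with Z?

15

With the last slot taken by Z, it remains to arrange the other 6 letters (FFFFWW).
Those 6 letters have F appearing 4 times and W appearing twice, giving (6)!/(4!·2!) = 15.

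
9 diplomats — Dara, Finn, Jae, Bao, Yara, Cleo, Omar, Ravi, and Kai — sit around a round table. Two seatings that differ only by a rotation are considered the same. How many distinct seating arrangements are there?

Seat Dara anywhere (absorbing the rotational symmetry), then permute the other 8: (8)! = 40320.

40320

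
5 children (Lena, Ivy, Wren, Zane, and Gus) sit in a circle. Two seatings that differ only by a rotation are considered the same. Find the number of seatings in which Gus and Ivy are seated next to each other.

12

Treat {Gus, Ivy} as one unit (2 internal orders) and seat the resulting 4 units around the table: (3)! circular arrangements.
So 2 × (3)! = 2 × 6 = 12.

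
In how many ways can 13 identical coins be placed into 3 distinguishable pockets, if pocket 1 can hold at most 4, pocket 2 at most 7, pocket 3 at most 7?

20

Without the upper bounds there are C(15,2) = 105 ways to split 13 among 3 pockets.
Subtract solutions that violate a single cap (substitute x_i' = x_i − (cap_i+1)): x_1 ≥ 5 gives C(10,2) = 45; x_2 ≥ 8 gives C(7,2) = 21; x_3 ≥ 8 gives C(7,2) = 21. Together 87.
Add back pairs where two caps are both exceeded: 1 + 1 + 0 = 2.
By inclusion–exclusion the count is 105 − 87 + 2 = 20.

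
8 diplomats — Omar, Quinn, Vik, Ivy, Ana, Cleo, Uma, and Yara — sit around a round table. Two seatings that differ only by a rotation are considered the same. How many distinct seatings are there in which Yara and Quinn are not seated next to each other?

All circular seatings of 8 people number (7)! = 5040.
Those with Yara next to Quinn: fuse the pair into one unit and seat 7 units around a circle — 2·(6)! = 1440.
Subtracting, 5040 − 1440 = 3600.

3600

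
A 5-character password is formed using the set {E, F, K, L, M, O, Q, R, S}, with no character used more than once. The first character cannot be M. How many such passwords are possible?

The first character has 9−1 = 8 choices (anything except M).
The remaining 4 characters are filled from the other 8 symbols without repetition: 8 × 7 × 6 × 5 = 1680.
Total: 8 × 1680 = 13440.

13440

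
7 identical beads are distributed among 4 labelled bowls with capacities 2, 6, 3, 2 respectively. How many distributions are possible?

35

Without the upper bounds there are C(10,3) = 120 ways to split 7 among 4 bowls.
Subtract solutions that violate a single cap (substitute x_i' = x_i − (cap_i+1)): x_1 ≥ 3 gives C(7,3) = 35; x_2 ≥ 7 gives C(3,3) = 1; x_3 ≥ 4 gives C(6,3) = 20; x_4 ≥ 3 gives C(7,3) = 35. Together 91.
Add back pairs where two caps are both exceeded: 0 + 1 + 4 + 0 + 0 + 1 = 6.
By inclusion–exclusion the count is 120 − 91 + 6 = 35.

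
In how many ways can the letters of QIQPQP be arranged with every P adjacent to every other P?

20

Treat the 2 copies of P as a single block. The multiset to arrange is then {PP, I, Q, Q, Q}, 5 items in all.
That gives (5)!/(3!) = 20 arrangements.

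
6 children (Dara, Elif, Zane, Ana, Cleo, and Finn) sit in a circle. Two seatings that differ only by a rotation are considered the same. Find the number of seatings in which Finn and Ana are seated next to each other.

48

Treat {Finn, Ana} as one unit (2 internal orders) and seat the resulting 5 units around the table: (4)! circular arrangements.
So 2 × (4)! = 2 × 24 = 48.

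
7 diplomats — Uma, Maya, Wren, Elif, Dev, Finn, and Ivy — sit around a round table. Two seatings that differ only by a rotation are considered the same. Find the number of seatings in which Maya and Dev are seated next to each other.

240

Treat {Maya, Dev} as one unit (2 internal orders) and seat the resulting 6 units around the table: (5)! circular arrangements.
So 2 × (5)! = 2 × 120 = 240.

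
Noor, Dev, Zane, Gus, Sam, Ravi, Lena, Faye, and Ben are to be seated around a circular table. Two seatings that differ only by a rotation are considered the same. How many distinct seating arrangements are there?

40320

Seat Noor anywhere (absorbing the rotational symmetry), then permute the other 8: (8)! = 40320.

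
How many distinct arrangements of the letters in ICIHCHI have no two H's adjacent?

150

Total arrangements of ICIHCHI: 7!/(3!·2!·2!) = 210.
If the two H's are adjacent, glue them into one block, leaving 6 items to arrange: (6)!/(3!·2!) = 60 ways.
Subtracting, 210 − 60 = 150 arrangements keep the H's apart.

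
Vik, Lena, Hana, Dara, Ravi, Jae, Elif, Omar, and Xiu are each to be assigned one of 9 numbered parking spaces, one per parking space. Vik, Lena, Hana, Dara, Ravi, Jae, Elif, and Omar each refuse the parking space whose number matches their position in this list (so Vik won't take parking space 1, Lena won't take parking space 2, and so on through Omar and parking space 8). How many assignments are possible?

Let Aᵢ (for 1 ≤ i ≤ 8) be the placements that put person i in their forbidden parking space. Any j of these fix j positions, leaving (9−j)! ways to fill the rest, and there are C(8,j) ways to pick which j.
By inclusion–exclusion, the number of valid placements is Σ_{j=0}^{8} (−1)^j C(8,j)·(9−j)!.
Computing: 362880 − 322560 + 141120 − 40320 + 8400 − 1344 + 168 − 16 + 1 = 148329.

148329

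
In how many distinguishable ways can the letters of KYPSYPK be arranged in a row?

The 7 letters of KYPSYPK have repeats: K appearing twice, P appearing twice, and Y appearing twice.
So there are 7! / (2!·2!·2!) = 630 distinguishable arrangements.

630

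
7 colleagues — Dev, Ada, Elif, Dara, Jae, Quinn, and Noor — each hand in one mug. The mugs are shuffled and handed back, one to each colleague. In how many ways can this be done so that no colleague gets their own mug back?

1854

Count assignments avoiding every fixed point. For any j of the 7 colleagues fixed to their own mug, the other 7−j can be arranged in (7−j)! ways.
By inclusion–exclusion this is Σ_{j=0}^{7} (−1)^j C(7,j)·(7−j)!.
Computing: 5040 − 5040 + 2520 − 840 + 210 − 42 + 7 − 1 = 1854.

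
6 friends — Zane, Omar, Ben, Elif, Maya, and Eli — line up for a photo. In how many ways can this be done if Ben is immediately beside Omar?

240

Treat {Ben, Omar} as a single unit. There are 5 units to order, and the pair itself can be ordered 2 ways.
That gives 2 × 5! = 2 × 120 = 240.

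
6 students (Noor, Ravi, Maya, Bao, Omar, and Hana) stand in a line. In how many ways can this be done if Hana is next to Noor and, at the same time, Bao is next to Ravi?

Treat {Hana,Noor} as one block (2 orders) and {Bao,Ravi} as another (2 orders).
That leaves 4 units to arrange: 2 × 2 × 4! = 4 × 24 = 96.

96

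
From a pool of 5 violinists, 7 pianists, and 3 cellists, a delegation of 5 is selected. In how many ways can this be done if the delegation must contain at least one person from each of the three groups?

1925

Unrestricted: C(15,5) = 3003 ways to pick any 5 of the 15.
Selections missing a whole group: no violinists → C(10,5) = 252; no pianists → C(8,5) = 56; no cellists → C(12,5) = 792.
Add back selections omitting two groups (i.e. drawn from a single group): C(5,5) + C(7,5) + C(3,5) = 22.
By inclusion–exclusion: 3003 − 1100 + 22 = 1925.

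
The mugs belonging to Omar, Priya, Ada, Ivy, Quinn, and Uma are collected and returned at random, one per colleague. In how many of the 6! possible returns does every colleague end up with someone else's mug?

Let Aᵢ be the assignments in which colleague i gets their own mug. We want the size of the complement of A₁∪…∪A_6.
By inclusion–exclusion this is Σ_{j=0}^{6} (−1)^j C(6,j)·(6−j)!.
Computing: 720 − 720 + 360 − 120 + 30 − 6 + 1 = 265.

265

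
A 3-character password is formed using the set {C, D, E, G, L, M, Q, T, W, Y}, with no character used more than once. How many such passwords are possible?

720

Choose and order 3 of the 10 symbols: the first character has 10 options, the next 9, then 8.
That product is 10 × 9 × 8 = 720.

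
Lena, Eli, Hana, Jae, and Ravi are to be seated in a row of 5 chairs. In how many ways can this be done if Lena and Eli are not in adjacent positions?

There are 5! = 120 arrangements in all. If Lena and Eli are adjacent, merging them into one block gives 2·(4)! = 48 arrangements.
So 120 − 48 = 72 arrangements keep them apart.

72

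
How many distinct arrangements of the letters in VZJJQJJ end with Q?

30

Fix Q in the last position and arrange the remaining 6 letters.
Those 6 letters have J appearing 4 times, giving (6)!/(4!) = 30.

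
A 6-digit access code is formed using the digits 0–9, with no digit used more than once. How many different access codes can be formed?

Choose and order 6 of the 10 symbols: the first digit has 10 options, the next 9, and so on down to 5.
10 × 9 × 8 × 7 × 6 × 5 = 151200.

151200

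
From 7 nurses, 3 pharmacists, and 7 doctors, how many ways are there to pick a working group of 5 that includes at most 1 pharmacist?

Split by how many pharmacists are chosen (0 through 1).
Sum: C(3,0)·C(14,5) + C(3,1)·C(14,4) = 2002 + 3003 = 5005.

5005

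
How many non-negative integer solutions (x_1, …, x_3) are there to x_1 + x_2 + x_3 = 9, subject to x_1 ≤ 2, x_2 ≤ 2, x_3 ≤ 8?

By stars and bars, unrestricted non-negative solutions to x_1+…+x_3 = 9 number C(9+2,2) = 55.
Subtract solutions that violate a single cap (substitute x_i' = x_i − (cap_i+1)): x_1 ≥ 3 gives C(8,2) = 28; x_2 ≥ 3 gives C(8,2) = 28; x_3 ≥ 9 gives C(2,2) = 1. Together 57.
Add back pairs where two caps are both exceeded: 10 + 0 + 0 = 10.
By inclusion–exclusion the count is 55 − 57 + 10 = 8.

8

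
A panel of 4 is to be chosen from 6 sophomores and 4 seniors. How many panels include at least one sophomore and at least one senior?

194

With no constraint there are C(10,4) = 210 possible selections.
Selections missing a whole group: no sophomores → C(4,4) = 1; no seniors → C(6,4) = 15.
Both groups omitted at once is impossible, so 210 − 16 = 194.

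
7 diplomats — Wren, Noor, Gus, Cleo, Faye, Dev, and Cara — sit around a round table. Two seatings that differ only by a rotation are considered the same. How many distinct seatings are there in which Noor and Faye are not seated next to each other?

All circular seatings of 7 people number (6)! = 720.
Those with Noor next to Faye: fuse the pair into one unit and seat 6 units around a circle — 2·(5)! = 240.
Subtracting, 720 − 240 = 480.

480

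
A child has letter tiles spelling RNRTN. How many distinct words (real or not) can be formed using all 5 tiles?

RNRTN has 5 letters with N appearing twice and R appearing twice.
The number of distinct arrangements is 5!/(2!·2!) = 120/4 = 30.

30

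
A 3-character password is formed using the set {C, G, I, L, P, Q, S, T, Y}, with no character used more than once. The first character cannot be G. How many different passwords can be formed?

448

The first character has 9−1 = 8 choices (anything except G).
The remaining 2 characters are filled from the other 8 symbols without repetition: 8 × 7 = 56.
Total: 8 × 56 = 448.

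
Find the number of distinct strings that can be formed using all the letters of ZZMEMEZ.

The 7 letters of ZZMEMEZ have repeats: E appearing twice, M appearing twice, and Z appearing 3 times.
So there are 7! / (3!·2!·2!) = 210 distinguishable arrangements.

210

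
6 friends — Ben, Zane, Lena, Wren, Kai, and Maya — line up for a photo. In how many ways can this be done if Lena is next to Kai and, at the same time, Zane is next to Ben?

96

Treat {Lena,Kai} as one block (2 orders) and {Zane,Ben} as another (2 orders).
That leaves 4 units to arrange: 2 × 2 × 4! = 4 × 24 = 96.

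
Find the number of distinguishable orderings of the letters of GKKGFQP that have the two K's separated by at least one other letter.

Total arrangements of GKKGFQP: 7!/(2!·2!) = 1260.
Arrangements with the K's together: treat KK as one letter, giving (6)!/(2!) = 360.
Subtracting, 1260 − 360 = 900 arrangements keep the K's apart.

900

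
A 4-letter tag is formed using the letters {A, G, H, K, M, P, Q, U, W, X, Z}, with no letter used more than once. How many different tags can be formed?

Choose and order 4 of the 11 symbols: the first letter has 11 options, the next 10, then 9, 8.
11 × 10 × 9 × 8 = 7920.

7920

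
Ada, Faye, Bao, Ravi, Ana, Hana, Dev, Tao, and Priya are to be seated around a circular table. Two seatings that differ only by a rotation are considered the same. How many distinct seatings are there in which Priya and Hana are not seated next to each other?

30240

All circular seatings of 9 people number (8)! = 40320.
Those with Priya next to Hana: fuse the pair into one unit and seat 8 units around a circle — 2·(7)! = 10080.
Subtracting, 40320 − 10080 = 30240.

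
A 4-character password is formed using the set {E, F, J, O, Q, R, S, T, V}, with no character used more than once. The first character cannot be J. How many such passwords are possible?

The first character has 9−1 = 8 choices (anything except J).
The remaining 3 characters are filled from the other 8 symbols without repetition: 8 × 7 × 6 = 336.
Total: 8 × 336 = 2688.

2688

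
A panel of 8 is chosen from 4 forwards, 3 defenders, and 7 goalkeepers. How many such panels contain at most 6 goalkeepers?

2996

Split by how many goalkeepers are chosen (0 through 6).
Sum: C(7,0)·C(7,8) + C(7,1)·C(7,7) + C(7,2)·C(7,6) + C(7,3)·C(7,5) + C(7,4)·C(7,4) + C(7,5)·C(7,3) + C(7,6)·C(7,2) = 0 + 7 + 147 + 735 + 1225 + 735 + 147 = 2996.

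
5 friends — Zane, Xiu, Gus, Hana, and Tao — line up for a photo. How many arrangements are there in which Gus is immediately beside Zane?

Place the 3 others and the Gus-Zane pair as 4 objects in a line; the pair has 2 internal arrangements.
So the count is 2·(4)! = 48.

48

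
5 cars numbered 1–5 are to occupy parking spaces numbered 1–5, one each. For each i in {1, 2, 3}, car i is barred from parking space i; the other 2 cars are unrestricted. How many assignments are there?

Let Aᵢ (for i ∈ {1, 2, 3}) be the placements that put car i in its forbidden parking space. Any j of these fix j positions, leaving (5−j)! ways to fill the rest, and there are C(3,j) ways to pick which j.
By inclusion–exclusion, the number of valid placements is Σ_{j=0}^{3} (−1)^j C(3,j)·(5−j)!.
Computing: 120 − 72 + 18 − 2 = 64.

64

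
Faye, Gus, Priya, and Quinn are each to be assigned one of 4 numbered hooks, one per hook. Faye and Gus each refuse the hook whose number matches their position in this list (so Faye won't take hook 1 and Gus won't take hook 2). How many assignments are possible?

14

Let Aᵢ (for i ∈ {1, 2}) be the placements that put person i in their forbidden hook. Any j of these fix j positions, leaving (4−j)! ways to fill the rest, and there are C(2,j) ways to pick which j.
By inclusion–exclusion, the number of valid placements is Σ_{j=0}^{2} (−1)^j C(2,j)·(4−j)!.
Computing: 24 − 12 + 2 = 14.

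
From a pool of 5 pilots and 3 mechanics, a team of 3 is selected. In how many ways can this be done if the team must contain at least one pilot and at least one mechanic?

45

Total 3-person selections from all 8: C(8,3) = 56.
Selections missing a whole group: no pilots → C(3,3) = 1; no mechanics → C(5,3) = 10.
Both groups omitted at once is impossible, so 56 − 11 = 45.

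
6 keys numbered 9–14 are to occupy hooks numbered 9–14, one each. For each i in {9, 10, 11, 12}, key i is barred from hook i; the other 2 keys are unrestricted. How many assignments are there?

Let Aᵢ (for 9 ≤ i ≤ 12) be the placements that put key i in its forbidden hook. Any j of these fix j positions, leaving (6−j)! ways to fill the rest, and there are C(4,j) ways to pick which j.
By inclusion–exclusion, the number of valid placements is Σ_{j=0}^{4} (−1)^j C(4,j)·(6−j)!.
Computing: 720 − 480 + 144 − 24 + 2 = 362.

362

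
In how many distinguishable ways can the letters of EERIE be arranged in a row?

Letter multiplicities in EERIE: E×3, I×1, R×1.
So there are 5! / (3!) = 20 distinguishable arrangements.

20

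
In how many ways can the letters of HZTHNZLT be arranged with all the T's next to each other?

1260

Treat the 2 copies of T as a single block. The multiset to arrange is then {TT, H, H, L, N, Z, Z}, 7 items in all.
That gives (7)!/(2!·2!) = 1260 arrangements.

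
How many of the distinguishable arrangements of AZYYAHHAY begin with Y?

1680

Fix Y in the first position and arrange the remaining 8 letters.
Those 8 letters have A appearing 3 times, H appearing twice, and Y appearing twice, giving (8)!/(3!·2!·2!) = 1680.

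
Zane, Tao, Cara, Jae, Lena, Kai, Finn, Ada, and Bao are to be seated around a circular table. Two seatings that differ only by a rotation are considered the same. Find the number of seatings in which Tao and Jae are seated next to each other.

10080

Treat {Tao, Jae} as one unit (2 internal orders) and seat the resulting 8 units around the table: (7)! circular arrangements.
So 2 × (7)! = 2 × 5040 = 10080.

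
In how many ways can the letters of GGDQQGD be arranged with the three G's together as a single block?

Treat the 3 copies of G as a single block. The multiset to arrange is then {GGG, D, D, Q, Q}, 5 items in all.
That gives (5)!/(2!·2!) = 30 arrangements.

30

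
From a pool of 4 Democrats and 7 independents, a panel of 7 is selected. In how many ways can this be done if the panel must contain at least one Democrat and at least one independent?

329

Unrestricted: C(11,7) = 330 ways to pick any 7 of the 11.
Subtract selections that omit an entire group: no Democrats → C(7,7) = 1; no independents → C(4,7) = 0.
Both groups omitted at once is impossible, so 330 − 1 = 329.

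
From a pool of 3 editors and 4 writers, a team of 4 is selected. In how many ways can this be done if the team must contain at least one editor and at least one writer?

34

Unrestricted: C(7,4) = 35 ways to pick any 4 of the 7.
Selections missing a whole group: no editors → C(4,4) = 1; no writers → C(3,4) = 0.
Both groups omitted at once is impossible, so 35 − 1 = 34.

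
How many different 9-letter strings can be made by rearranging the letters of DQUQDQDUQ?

1260

The 9 letters of DQUQDQDUQ have repeats: D appearing 3 times, Q appearing 4 times, and U appearing twice.
Dividing 9! = 362880 by 4!·3!·2! = 288 for the repeated letters gives 1260.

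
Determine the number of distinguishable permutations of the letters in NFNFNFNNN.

84

Letter multiplicities in NFNFNFNNN: F×3, N×6.
So there are 9! / (6!·3!) = 84 distinguishable arrangements.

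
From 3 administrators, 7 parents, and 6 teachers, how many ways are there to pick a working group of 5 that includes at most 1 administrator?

3432

Split by how many administrators are chosen (0 through 1).
Sum: C(3,0)·C(13,5) + C(3,1)·C(13,4) = 1287 + 2145 = 3432.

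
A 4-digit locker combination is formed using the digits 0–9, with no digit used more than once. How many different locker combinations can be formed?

This is a permutation of 4 out of 10: P(10,4) = 10!/6!.
That product is 10 × 9 × 8 × 7 = 5040.

5040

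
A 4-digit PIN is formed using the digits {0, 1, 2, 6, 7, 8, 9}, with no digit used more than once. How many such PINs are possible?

This is a permutation of 4 out of 7: P(7,4) = 7!/3!.
7 × 6 × 5 × 4 = 840.

840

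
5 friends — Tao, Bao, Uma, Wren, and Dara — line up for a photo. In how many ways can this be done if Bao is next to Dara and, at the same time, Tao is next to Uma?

24

Treat {Bao,Dara} as one block (2 orders) and {Tao,Uma} as another (2 orders).
That leaves 3 units to arrange: 2 × 2 × 3! = 4 × 6 = 24.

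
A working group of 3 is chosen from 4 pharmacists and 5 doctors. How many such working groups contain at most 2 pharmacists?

Split by how many pharmacists are chosen (0 through 2).
Sum: C(4,0)·C(5,3) + C(4,1)·C(5,2) + C(4,2)·C(5,1) = 10 + 40 + 30 = 80.

80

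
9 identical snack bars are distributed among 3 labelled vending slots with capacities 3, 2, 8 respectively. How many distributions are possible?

Ignoring the caps, the number of non-negative solutions to x_1+…+x_3 = 9 is C(11,2) = 55.
Subtract solutions that violate a single cap (substitute x_i' = x_i − (cap_i+1)): x_1 ≥ 4 gives C(7,2) = 21; x_2 ≥ 3 gives C(8,2) = 28; x_3 ≥ 9 gives C(2,2) = 1. Together 50.
Add back pairs where two caps are both exceeded: 6 + 0 + 0 = 6.
By inclusion–exclusion the count is 55 − 50 + 6 = 11.

11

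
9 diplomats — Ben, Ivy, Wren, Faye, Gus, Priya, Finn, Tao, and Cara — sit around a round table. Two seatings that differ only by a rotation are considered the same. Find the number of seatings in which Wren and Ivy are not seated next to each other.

30240

Without the restriction there are (8)! = 40320 seatings.
Seatings with Wren beside Ivy: treat them as a block with 2 internal orders, giving 2 × (7)! = 10080.
Subtracting, 40320 − 10080 = 30240.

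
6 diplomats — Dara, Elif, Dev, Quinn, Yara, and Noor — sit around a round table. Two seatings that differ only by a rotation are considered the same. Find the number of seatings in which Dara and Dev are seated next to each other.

48

Treat {Dara, Dev} as one unit (2 internal orders) and seat the resulting 5 units around the table: (4)! circular arrangements.
So 2 × (4)! = 2 × 24 = 48.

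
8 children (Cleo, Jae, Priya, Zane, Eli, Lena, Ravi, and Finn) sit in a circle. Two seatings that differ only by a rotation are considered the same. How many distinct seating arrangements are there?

5040

Seat Cleo anywhere (absorbing the rotational symmetry), then permute the other 7: (7)! = 5040.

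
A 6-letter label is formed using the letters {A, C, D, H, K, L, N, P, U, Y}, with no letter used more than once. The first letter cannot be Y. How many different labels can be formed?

The first letter has 10−1 = 9 choices (anything except Y).
The remaining 5 letters are filled from the other 9 symbols without repetition: 9 × 8 × 7 × 6 × 5 = 15120.
Total: 9 × 15120 = 136080.

136080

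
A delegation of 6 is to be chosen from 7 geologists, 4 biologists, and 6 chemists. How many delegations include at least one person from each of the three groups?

9996

With no constraint there are C(17,6) = 12376 possible selections.
Subtract selections that omit an entire group: no geologists → C(10,6) = 210; no biologists → C(13,6) = 1716; no chemists → C(11,6) = 462.
Add back selections omitting two groups (i.e. drawn from a single group): C(7,6) + C(4,6) + C(6,6) = 8.
By inclusion–exclusion: 12376 − 2388 + 8 = 9996.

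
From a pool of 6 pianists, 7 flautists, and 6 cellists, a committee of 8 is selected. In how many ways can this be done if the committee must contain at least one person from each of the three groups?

Unrestricted: C(19,8) = 75582 ways to pick any 8 of the 19.
Subtract selections that omit an entire group: no pianists → C(13,8) = 1287; no flautists → C(12,8) = 495; no cellists → C(13,8) = 1287.
Add back selections omitting two groups (i.e. drawn from a single group): C(6,8) + C(7,8) + C(6,8) = 0.
By inclusion–exclusion: 75582 − 3069 + 0 = 72513.

72513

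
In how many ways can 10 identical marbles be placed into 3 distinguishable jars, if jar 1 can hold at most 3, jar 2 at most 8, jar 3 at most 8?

32

Without the upper bounds there are C(12,2) = 66 ways to split 10 among 3 jars.
Subtract solutions that violate a single cap (substitute x_i' = x_i − (cap_i+1)): x_1 ≥ 4 gives C(8,2) = 28; x_2 ≥ 9 gives C(3,2) = 3; x_3 ≥ 9 gives C(3,2) = 3. Together 34.
No two caps can be exceeded simultaneously, so the pair terms are all 0.
By inclusion–exclusion the count is 66 − 34 + 0 = 32.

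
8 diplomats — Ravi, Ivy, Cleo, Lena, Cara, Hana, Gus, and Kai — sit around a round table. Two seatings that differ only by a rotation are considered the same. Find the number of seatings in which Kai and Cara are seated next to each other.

Treat {Kai, Cara} as one unit (2 internal orders) and seat the resulting 7 units around the table: (6)! circular arrangements.
So 2 × (6)! = 2 × 720 = 1440.

1440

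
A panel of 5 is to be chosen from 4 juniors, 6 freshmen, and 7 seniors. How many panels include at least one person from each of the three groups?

4214

Total 5-person selections from all 17: C(17,5) = 6188.
Selections missing a whole group: no juniors → C(13,5) = 1287; no freshmen → C(11,5) = 462; no seniors → C(10,5) = 252.
Add back selections omitting two groups (i.e. drawn from a single group): C(4,5) + C(6,5) + C(7,5) = 27.
By inclusion–exclusion: 6188 − 2001 + 27 = 4214.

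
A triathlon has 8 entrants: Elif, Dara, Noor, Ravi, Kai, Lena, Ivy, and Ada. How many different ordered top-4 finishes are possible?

There are 8 choices for 1st place, 7 for 2nd, and so on down to 5 for position 4.
That gives 8 × 7 × 6 × 5 = 1680.

1680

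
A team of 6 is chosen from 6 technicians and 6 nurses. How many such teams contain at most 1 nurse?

Split by how many nurses are chosen (0 through 1).
Sum: C(6,0)·C(6,6) + C(6,1)·C(6,5) = 1 + 36 = 37.

37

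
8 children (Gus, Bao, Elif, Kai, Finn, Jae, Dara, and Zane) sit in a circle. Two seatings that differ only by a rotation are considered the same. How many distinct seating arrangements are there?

Seat Gus anywhere (absorbing the rotational symmetry), then permute the other 7: (7)! = 5040.

5040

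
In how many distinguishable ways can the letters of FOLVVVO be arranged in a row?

420

FOLVVVO has 7 letters with O appearing twice and V appearing 3 times.
So there are 7! / (3!·2!) = 420 distinguishable arrangements.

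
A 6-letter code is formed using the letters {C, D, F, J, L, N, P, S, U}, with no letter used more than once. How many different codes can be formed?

60480

Choose and order 6 of the 9 symbols: the first letter has 9 options, the next 8, and so on down to 4.
That product is 9 × 8 × 7 × 6 × 5 × 4 = 60480.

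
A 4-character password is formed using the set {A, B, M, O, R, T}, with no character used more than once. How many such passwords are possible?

Choose and order 4 of the 6 symbols: the first character has 6 options, the next 5, then 4, 3.
6 × 5 × 4 × 3 = 360.

360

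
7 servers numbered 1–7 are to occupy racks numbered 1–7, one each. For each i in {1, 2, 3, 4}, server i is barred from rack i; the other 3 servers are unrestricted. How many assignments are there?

2790

Let Aᵢ (for 1 ≤ i ≤ 4) be the placements that put server i in its forbidden rack. Any j of these fix j positions, leaving (7−j)! ways to fill the rest, and there are C(4,j) ways to pick which j.
By inclusion–exclusion, the number of valid placements is Σ_{j=0}^{4} (−1)^j C(4,j)·(7−j)!.
Computing: 5040 − 2880 + 720 − 96 + 6 = 2790.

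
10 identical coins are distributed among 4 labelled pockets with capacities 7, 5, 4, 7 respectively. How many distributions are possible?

Ignoring the caps, the number of non-negative solutions to x_1+…+x_4 = 10 is C(13,3) = 286.
Subtract solutions that violate a single cap (substitute x_i' = x_i − (cap_i+1)): x_1 ≥ 8 gives C(5,3) = 10; x_2 ≥ 6 gives C(7,3) = 35; x_3 ≥ 5 gives C(8,3) = 56; x_4 ≥ 8 gives C(5,3) = 10. Together 111.
No two caps can be exceeded simultaneously, so the pair terms are all 0.
By inclusion–exclusion the count is 286 − 111 + 0 = 175.

175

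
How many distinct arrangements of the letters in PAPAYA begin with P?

20

Fix P in the first position and arrange the remaining 5 letters.
Those 5 letters have A appearing 3 times, giving (5)!/(3!) = 20.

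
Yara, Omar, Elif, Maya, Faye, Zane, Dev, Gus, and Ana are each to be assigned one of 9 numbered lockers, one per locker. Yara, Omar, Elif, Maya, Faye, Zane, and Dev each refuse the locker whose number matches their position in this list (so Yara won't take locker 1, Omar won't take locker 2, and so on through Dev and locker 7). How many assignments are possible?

165016

Let Aᵢ (for 1 ≤ i ≤ 7) be the placements that put person i in their forbidden locker. Any j of these fix j positions, leaving (9−j)! ways to fill the rest, and there are C(7,j) ways to pick which j.
By inclusion–exclusion, the number of valid placements is Σ_{j=0}^{7} (−1)^j C(7,j)·(9−j)!.
Computing: 362880 − 282240 + 105840 − 25200 + 4200 − 504 + 42 − 2 = 165016.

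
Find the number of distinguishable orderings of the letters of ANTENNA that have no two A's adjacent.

300

There are 7!/(3!·2!) = 420 arrangements of ANTENNA in total.
Arrangements with the A's together: treat AA as one letter, giving (6)!/(3!) = 120.
Subtracting, 420 − 120 = 300 arrangements keep the A's apart.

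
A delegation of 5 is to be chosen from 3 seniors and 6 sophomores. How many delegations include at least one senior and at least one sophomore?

With no constraint there are C(9,5) = 126 possible selections.
Selections missing a whole group: no seniors → C(6,5) = 6; no sophomores → C(3,5) = 0.
Both groups omitted at once is impossible, so 126 − 6 = 120.

120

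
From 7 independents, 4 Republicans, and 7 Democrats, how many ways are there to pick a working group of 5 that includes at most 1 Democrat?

Split by how many Democrats are chosen (0 through 1).
Sum: C(7,0)·C(11,5) + C(7,1)·C(11,4) = 462 + 2310 = 2772.

2772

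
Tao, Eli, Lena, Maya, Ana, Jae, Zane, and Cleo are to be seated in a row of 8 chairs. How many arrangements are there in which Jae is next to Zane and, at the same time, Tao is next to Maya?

Treat {Jae,Zane} as one block (2 orders) and {Tao,Maya} as another (2 orders).
That leaves 6 units to arrange: 2 × 2 × 6! = 4 × 720 = 2880.

2880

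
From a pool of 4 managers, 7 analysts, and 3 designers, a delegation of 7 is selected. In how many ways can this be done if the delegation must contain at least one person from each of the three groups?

2982

Total 7-person selections from all 14: C(14,7) = 3432.
Subtract selections that omit an entire group: no managers → C(10,7) = 120; no analysts → C(7,7) = 1; no designers → C(11,7) = 330.
Add back selections omitting two groups (i.e. drawn from a single group): C(4,7) + C(7,7) + C(3,7) = 1.
By inclusion–exclusion: 3432 − 451 + 1 = 2982.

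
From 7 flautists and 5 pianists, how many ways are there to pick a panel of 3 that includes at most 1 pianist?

140

Split by how many pianists are chosen (0 through 1).
Sum: C(5,0)·C(7,3) + C(5,1)·C(7,2) = 35 + 105 = 140.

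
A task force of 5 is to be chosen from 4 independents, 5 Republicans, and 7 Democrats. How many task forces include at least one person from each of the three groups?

Total 5-person selections from all 16: C(16,5) = 4368.
Selections missing a whole group: no independents → C(12,5) = 792; no Republicans → C(11,5) = 462; no Democrats → C(9,5) = 126.
Add back selections omitting two groups (i.e. drawn from a single group): C(4,5) + C(5,5) + C(7,5) = 22.
By inclusion–exclusion: 4368 − 1380 + 22 = 3010.

3010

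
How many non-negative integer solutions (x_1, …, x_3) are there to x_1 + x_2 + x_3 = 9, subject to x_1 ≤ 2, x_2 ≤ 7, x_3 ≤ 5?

Ignoring the caps, the number of non-negative solutions to x_1+…+x_3 = 9 is C(11,2) = 55.
Subtract solutions that violate a single cap (substitute x_i' = x_i − (cap_i+1)): x_1 ≥ 3 gives C(8,2) = 28; x_2 ≥ 8 gives C(3,2) = 3; x_3 ≥ 6 gives C(5,2) = 10. Together 41.
Add back pairs where two caps are both exceeded: 0 + 1 + 0 = 1.
By inclusion–exclusion the count is 55 − 41 + 1 = 15.

15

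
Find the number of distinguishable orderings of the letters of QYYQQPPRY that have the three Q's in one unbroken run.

420

Treat the 3 copies of Q as a single block. The multiset to arrange is then {QQQ, P, P, R, Y, Y, Y}, 7 items in all.
That gives (7)!/(3!·2!) = 420 arrangements.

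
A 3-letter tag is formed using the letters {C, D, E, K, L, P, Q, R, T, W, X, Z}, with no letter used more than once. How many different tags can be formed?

With no repetition, fill the 3 letters in order: 12 choices, then 11, down to 10.
That product is 12 × 11 × 10 = 1320.

1320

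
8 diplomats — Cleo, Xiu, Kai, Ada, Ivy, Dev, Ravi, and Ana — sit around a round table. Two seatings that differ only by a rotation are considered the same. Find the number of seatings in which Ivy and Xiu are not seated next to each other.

All circular seatings of 8 people number (7)! = 5040.
Seatings with Ivy beside Xiu: treat them as a block with 2 internal orders, giving 2 × (6)! = 1440.
Subtracting, 5040 − 1440 = 3600.

3600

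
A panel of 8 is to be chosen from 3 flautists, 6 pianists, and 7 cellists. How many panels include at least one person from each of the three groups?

Unrestricted: C(16,8) = 12870 ways to pick any 8 of the 16.
Selections missing a whole group: no flautists → C(13,8) = 1287; no pianists → C(10,8) = 45; no cellists → C(9,8) = 9.
Add back selections omitting two groups (i.e. drawn from a single group): C(3,8) + C(6,8) + C(7,8) = 0.
By inclusion–exclusion: 12870 − 1341 + 0 = 11529.

11529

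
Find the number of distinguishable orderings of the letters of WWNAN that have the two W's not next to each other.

18

There are 5!/(2!·2!) = 30 arrangements of WWNAN in total.
If the two W's are adjacent, glue them into one block, leaving 4 items to arrange: (4)!/(2!) = 12 ways.
Subtracting, 30 − 12 = 18 arrangements keep the W's apart.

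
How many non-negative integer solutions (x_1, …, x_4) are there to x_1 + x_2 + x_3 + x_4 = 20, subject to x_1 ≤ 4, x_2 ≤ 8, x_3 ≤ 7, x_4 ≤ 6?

55

By stars and bars, unrestricted non-negative solutions to x_1+…+x_4 = 20 number C(20+3,3) = 1771.
Subtract solutions that violate a single cap (substitute x_i' = x_i − (cap_i+1)): x_1 ≥ 5 gives C(18,3) = 816; x_2 ≥ 9 gives C(14,3) = 364; x_3 ≥ 8 gives C(15,3) = 455; x_4 ≥ 7 gives C(16,3) = 560. Together 2195.
Add back pairs where two caps are both exceeded: 84 + 120 + 165 + 20 + 35 + 56 = 480.
Subtract triples: 0 + 0 + 1 + 0 = 1.
By inclusion–exclusion the count is 1771 − 2195 + 480 − 1 = 55.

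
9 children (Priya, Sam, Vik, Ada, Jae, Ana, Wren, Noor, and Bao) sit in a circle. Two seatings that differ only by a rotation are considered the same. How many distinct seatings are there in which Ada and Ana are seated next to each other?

10080

Treat {Ada, Ana} as one unit (2 internal orders) and seat the resulting 8 units around the table: (7)! circular arrangements.
So 2 × (7)! = 2 × 5040 = 10080.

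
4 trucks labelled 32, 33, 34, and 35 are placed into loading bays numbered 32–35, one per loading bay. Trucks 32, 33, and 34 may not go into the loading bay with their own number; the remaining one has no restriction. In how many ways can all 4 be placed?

Let Aᵢ (for i ∈ {32, 33, 34}) be the placements that put truck i in its forbidden loading bay. Any j of these fix j positions, leaving (4−j)! ways to fill the rest, and there are C(3,j) ways to pick which j.
By inclusion–exclusion, the number of valid placements is Σ_{j=0}^{3} (−1)^j C(3,j)·(4−j)!.
Computing: 24 − 18 + 6 − 1 = 11.

11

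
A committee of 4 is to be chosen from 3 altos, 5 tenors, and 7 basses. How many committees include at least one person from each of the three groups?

Total 4-person selections from all 15: C(15,4) = 1365.
Selections missing a whole group: no altos → C(12,4) = 495; no tenors → C(10,4) = 210; no basses → C(8,4) = 70.
Add back selections omitting two groups (i.e. drawn from a single group): C(3,4) + C(5,4) + C(7,4) = 40.
By inclusion–exclusion: 1365 − 775 + 40 = 630.

630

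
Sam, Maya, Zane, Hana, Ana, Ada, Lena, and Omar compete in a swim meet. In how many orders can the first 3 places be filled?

336

This is an ordered selection of 3 from 8: P(8,3).
That gives 8 × 7 × 6 = 336.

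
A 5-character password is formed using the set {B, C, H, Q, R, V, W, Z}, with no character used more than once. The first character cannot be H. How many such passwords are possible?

The first character has 8−1 = 7 choices (anything except H).
The remaining 4 characters are filled from the other 7 symbols without repetition: 7 × 6 × 5 × 4 = 840.
Total: 7 × 840 = 5880.

5880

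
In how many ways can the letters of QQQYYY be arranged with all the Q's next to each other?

Treat the 3 copies of Q as a single block. The multiset to arrange is then {QQQ, Y, Y, Y}, 4 items in all.
That gives (4)!/(3!) = 4 arrangements.

4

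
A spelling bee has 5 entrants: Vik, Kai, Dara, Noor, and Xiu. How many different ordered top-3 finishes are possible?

There are 5 choices for 1st place, 4 for 2nd, and 3 for 3rd.
That gives 5 × 4 × 3 = 60.

60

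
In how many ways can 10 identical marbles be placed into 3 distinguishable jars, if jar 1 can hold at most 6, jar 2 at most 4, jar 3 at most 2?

6

Ignoring the caps, the number of non-negative solutions to x_1+…+x_3 = 10 is C(12,2) = 66.
Subtract solutions that violate a single cap (substitute x_i' = x_i − (cap_i+1)): x_1 ≥ 7 gives C(5,2) = 10; x_2 ≥ 5 gives C(7,2) = 21; x_3 ≥ 3 gives C(9,2) = 36. Together 67.
Add back pairs where two caps are both exceeded: 0 + 1 + 6 = 7.
By inclusion–exclusion the count is 66 − 67 + 7 = 6.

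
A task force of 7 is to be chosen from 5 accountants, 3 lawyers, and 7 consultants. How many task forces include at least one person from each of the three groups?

5516

With no constraint there are C(15,7) = 6435 possible selections.
Selections missing a whole group: no accountants → C(10,7) = 120; no lawyers → C(12,7) = 792; no consultants → C(8,7) = 8.
Add back selections omitting two groups (i.e. drawn from a single group): C(5,7) + C(3,7) + C(7,7) = 1.
By inclusion–exclusion: 6435 − 920 + 1 = 5516.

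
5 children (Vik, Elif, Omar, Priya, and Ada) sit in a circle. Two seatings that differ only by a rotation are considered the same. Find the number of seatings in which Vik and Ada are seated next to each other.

12

Glue Vik and Ada into a block (2 internal orders). Seating 4 units around a circle gives (3)! arrangements.
So 2 × (3)! = 2 × 6 = 12.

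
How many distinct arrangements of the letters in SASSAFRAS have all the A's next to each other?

Treat the 3 copies of A as a single block. The multiset to arrange is then {AAA, F, R, S, S, S, S}, 7 items in all.
That gives (7)!/(4!) = 210 arrangements.

210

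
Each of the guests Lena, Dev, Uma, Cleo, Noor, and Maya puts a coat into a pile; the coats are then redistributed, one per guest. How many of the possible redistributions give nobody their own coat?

265

Count assignments avoiding every fixed point. For any j of the 6 guests fixed to their own coat, the other 6−j can be arranged in (6−j)! ways.
By inclusion–exclusion this is Σ_{j=0}^{6} (−1)^j C(6,j)·(6−j)!.
Computing: 720 − 720 + 360 − 120 + 30 − 6 + 1 = 265.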